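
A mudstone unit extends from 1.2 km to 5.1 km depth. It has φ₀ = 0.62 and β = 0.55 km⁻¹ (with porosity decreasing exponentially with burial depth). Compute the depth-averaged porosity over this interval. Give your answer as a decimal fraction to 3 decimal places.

⟨φ⟩ = (1/(z₂−z₁)) ∫ φ₀ e^(−βz) dz = φ₀·(e^(−β·z₁) − e^(−β·z₂)) / (β·(z₂−z₁))
e^(−0.55×1.2) = 0.5169; e^(−0.55×5.1) = 0.0605
⟨φ⟩ = 0.62 × (0.5169 − 0.0605) / (0.55 × 3.9) = 0.62 × 0.2127 = 0.1319

0.132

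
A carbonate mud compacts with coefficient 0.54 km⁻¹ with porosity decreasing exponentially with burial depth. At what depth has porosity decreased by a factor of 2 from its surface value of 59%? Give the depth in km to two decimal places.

1.28 km

phi/phi₀ = 1/2 ⇒ exp(−k·Z) = 1/2 ⇒ Z = ln(2) / k
Z = 0.6931 / 0.54 = 1.284 km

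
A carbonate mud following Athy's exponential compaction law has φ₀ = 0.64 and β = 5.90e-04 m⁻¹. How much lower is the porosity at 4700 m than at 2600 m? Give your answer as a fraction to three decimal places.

0.098

Working in km (1 km = 1000 m; β in km⁻¹ = β in m⁻¹ × 1000):
φ(2.6) = 0.64·e^(−0.59×2.6) = 0.1380
φ(4.7) = 0.64·e^(−0.59×4.7) = 0.0400
Δφ = 0.1380 − 0.0400 = 0.0980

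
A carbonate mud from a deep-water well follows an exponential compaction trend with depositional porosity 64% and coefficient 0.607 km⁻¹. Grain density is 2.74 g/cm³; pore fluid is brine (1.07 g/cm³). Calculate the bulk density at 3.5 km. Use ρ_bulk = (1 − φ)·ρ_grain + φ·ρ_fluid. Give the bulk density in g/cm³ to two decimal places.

Porosity at depth: phi = 0.64·exp(−0.607×3.5) = 0.64×0.1195 = 0.0765
Bulk density: ρ_b = (1−phi)ρ_g + phi·ρ_f = 0.9235×2.74 + 0.0765×1.07
       = 2.530 + 0.082 = 2.612 g/cm³

2.61 g/cm³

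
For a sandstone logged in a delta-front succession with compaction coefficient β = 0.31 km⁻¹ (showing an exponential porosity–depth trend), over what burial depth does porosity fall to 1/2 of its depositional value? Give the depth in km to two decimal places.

2.24 km

φ/φ₀ = 1/2 ⇒ exp(−β·z) = 1/2 ⇒ z = ln(2) / β
z = 0.6931 / 0.31 = 2.236 km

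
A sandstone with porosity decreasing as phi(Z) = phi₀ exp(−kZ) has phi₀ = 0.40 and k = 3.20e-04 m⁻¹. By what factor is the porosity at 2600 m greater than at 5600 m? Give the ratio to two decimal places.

2.61

Working in km (1 km = 1000 m; k in km⁻¹ = k in m⁻¹ × 1000):
phi(Z₁)/phi(Z₂) = e^(−k·Z₁)/e^(−k·Z₂) = e^{k(Z₂−Z₁)}
= exp(0.32 × 3) = exp(0.96) = 2.6117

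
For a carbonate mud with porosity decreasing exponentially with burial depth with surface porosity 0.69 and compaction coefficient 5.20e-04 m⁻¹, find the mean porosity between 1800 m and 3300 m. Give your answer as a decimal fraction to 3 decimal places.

Working in km (1 km = 1000 m; β in km⁻¹ = β in m⁻¹ × 1000):
⟨n⟩ = (1/(Z₂−Z₁)) ∫ n₀ e^(−βZ) dZ = n₀·(e^(−β·Z₁) − e^(−β·Z₂)) / (β·(Z₂−Z₁))
e^(−0.52×1.8) = 0.3922; e^(−0.52×3.3) = 0.1798
⟨n⟩ = 0.69 × (0.3922 − 0.1798) / (0.52 × 1.5) = 0.69 × 0.2723 = 0.1879

0.188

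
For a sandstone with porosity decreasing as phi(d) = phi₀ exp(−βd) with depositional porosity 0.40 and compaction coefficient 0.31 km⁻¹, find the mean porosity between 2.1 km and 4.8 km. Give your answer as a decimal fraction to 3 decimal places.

0.141

⟨phi⟩ = (1/(d₂−d₁)) ∫ phi₀ e^(−βd) dd = phi₀·(e^(−β·d₁) − e^(−β·d₂)) / (β·(d₂−d₁))
e^(−0.31×2.1) = 0.5215; e^(−0.31×4.8) = 0.2258
⟨phi⟩ = 0.4 × (0.5215 − 0.2258) / (0.31 × 2.7) = 0.4 × 0.3533 = 0.1413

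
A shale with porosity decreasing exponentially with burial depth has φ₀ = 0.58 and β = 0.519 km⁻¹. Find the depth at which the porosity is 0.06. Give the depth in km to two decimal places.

Invert Athy's law: Z = ln(φ₀/φ) / β
Z = ln(0.58/0.06) / 0.519 = ln(9.667) / 0.519 = 2.2687 / 0.519 = 4.371 km

4.37 km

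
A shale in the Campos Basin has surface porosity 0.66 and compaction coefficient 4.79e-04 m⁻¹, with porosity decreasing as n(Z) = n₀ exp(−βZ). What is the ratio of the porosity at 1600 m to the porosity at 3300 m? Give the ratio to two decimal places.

Working in km (1 km = 1000 m; β in km⁻¹ = β in m⁻¹ × 1000):
n(Z₁)/n(Z₂) = e^(−β·Z₁)/e^(−β·Z₂) = e^{β(Z₂−Z₁)}
= exp(0.479 × 1.7) = exp(0.8143) = 2.2576

2.26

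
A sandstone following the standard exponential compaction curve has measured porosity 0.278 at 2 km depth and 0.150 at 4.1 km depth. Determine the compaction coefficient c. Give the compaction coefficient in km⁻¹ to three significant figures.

0.294 km⁻¹

Athy: n(z) = n₀ e^(−cz) ⇒ n₁/n₂ = e^{c(z₂−z₁)} ⇒ c = ln(n₁/n₂)/(z₂−z₁)
c = ln(0.278/0.15) / (4.1 − 2) = ln(1.853) / 2.1 = 0.6170 / 2.1 = 0.2938 km⁻¹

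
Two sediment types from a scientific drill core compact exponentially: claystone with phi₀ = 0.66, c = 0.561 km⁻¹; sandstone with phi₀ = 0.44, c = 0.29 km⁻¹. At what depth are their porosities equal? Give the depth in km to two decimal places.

1.50 km

Set phi₀ₐ e^(−cₐz) = phi₀ᵦ e^(−cᵦz) ⇒ ln(phi₀ₐ/phi₀ᵦ) = (cₐ − cᵦ)·z
z = ln(0.66/0.44) / (0.561 − 0.29) = 0.4055 / 0.271 = 1.496 km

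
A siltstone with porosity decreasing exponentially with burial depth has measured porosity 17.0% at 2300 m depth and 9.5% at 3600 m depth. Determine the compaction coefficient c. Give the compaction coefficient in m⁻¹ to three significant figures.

0.000448 m⁻¹

Working in km (1 km = 1000 m; c in km⁻¹ = c in m⁻¹ × 1000):
Athy: phi(z) = phi₀ e^(−cz) ⇒ phi₁/phi₂ = e^{c(z₂−z₁)} ⇒ c = ln(phi₁/phi₂)/(z₂−z₁)
c = ln(0.17/0.095) / (3.6 − 2.3) = ln(1.789) / 1.3 = 0.5819 / 1.3 = 0.4476 km⁻¹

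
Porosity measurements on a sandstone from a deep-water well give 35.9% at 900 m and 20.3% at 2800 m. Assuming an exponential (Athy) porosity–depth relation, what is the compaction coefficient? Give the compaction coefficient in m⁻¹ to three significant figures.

Working in km (1 km = 1000 m; k in km⁻¹ = k in m⁻¹ × 1000):
Athy: n(z) = n₀ e^(−kz) ⇒ n₁/n₂ = e^{k(z₂−z₁)} ⇒ k = ln(n₁/n₂)/(z₂−z₁)
k = ln(0.359/0.203) / (2.8 − 0.9) = ln(1.768) / 1.9 = 0.5701 / 1.9 = 0.3001 km⁻¹

0.000300 m⁻¹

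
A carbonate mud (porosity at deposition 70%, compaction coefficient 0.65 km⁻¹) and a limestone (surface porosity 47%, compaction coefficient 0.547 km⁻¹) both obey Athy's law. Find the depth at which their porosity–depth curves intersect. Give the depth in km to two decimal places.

Set φ₀ₐ e^(−βₐd) = φ₀ᵦ e^(−βᵦd) ⇒ ln(φ₀ₐ/φ₀ᵦ) = (βₐ − βᵦ)·d
d = ln(0.7/0.47) / (0.65 − 0.547) = 0.3983 / 0.103 = 3.867 km

3.87 km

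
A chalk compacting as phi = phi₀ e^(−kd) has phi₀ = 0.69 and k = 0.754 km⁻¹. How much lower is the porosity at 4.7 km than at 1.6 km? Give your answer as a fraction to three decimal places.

0.187

phi(1.6) = 0.69·e^(−0.754×1.6) = 0.2065
phi(4.7) = 0.69·e^(−0.754×4.7) = 0.0199
Δphi = 0.2065 − 0.0199 = 0.1866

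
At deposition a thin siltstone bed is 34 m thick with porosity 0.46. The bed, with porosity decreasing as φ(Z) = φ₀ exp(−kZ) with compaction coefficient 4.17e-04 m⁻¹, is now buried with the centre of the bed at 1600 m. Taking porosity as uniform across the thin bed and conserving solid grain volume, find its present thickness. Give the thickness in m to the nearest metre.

Working in km (1 km = 1000 m; k in km⁻¹ = k in m⁻¹ × 1000):
Porosity at 1.6 km: φ = 0.46·exp(−0.417×1.6) = 0.2360
Solid-volume conservation: h(1−φ) = h₀(1−φ₀) ⇒ h = h₀·(1−φ₀)/(1−φ)
h = 0.034 × (1 − 0.46)/(1 − 0.2360) = 0.034 × 0.7068 = 0.0240 km

24 m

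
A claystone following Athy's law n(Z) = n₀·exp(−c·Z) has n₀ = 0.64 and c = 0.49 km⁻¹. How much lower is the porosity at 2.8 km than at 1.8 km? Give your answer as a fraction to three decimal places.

0.103

n(1.8) = 0.64·e^(−0.49×1.8) = 0.2649
n(2.8) = 0.64·e^(−0.49×2.8) = 0.1623
Δn = 0.2649 − 0.1623 = 0.1026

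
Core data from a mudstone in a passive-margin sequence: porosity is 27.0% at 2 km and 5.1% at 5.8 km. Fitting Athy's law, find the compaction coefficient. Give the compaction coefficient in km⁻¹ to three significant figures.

Athy: n(d) = n₀ e^(−kd) ⇒ n₁/n₂ = e^{k(d₂−d₁)} ⇒ k = ln(n₁/n₂)/(d₂−d₁)
k = ln(0.27/0.051) / (5.8 − 2) = ln(5.294) / 3.8 = 1.6666 / 3.8 = 0.4386 km⁻¹

0.439 km⁻¹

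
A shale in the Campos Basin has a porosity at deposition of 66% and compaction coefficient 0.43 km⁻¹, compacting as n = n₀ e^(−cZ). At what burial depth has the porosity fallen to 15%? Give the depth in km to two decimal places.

3.45 km

Invert Athy's law: Z = ln(n₀/n) / c
Z = ln(0.66/0.15) / 0.43 = ln(4.4) / 0.43 = 1.4816 / 0.43 = 3.446 km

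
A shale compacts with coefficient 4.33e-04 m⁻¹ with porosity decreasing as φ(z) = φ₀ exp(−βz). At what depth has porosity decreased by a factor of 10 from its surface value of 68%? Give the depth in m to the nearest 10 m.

Working in km (1 km = 1000 m; β in km⁻¹ = β in m⁻¹ × 1000):
φ/φ₀ = 1/10 ⇒ exp(−β·z) = 1/10 ⇒ z = ln(10) / β
z = 2.3026 / 0.433 = 5.318 km

5320 m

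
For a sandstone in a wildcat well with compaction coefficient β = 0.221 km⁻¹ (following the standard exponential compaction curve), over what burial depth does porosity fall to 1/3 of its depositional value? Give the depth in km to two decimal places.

φ/φ₀ = 1/3 ⇒ exp(−β·z) = 1/3 ⇒ z = ln(3) / β
z = 1.0986 / 0.221 = 4.971 km

4.97 km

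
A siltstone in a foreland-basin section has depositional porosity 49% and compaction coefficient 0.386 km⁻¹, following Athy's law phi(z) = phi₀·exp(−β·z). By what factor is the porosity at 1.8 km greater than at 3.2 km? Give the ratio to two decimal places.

phi(z₁)/phi(z₂) = e^(−β·z₁)/e^(−β·z₂) = e^{β(z₂−z₁)}
= exp(0.386 × 1.4) = exp(0.5404) = 1.7167

1.72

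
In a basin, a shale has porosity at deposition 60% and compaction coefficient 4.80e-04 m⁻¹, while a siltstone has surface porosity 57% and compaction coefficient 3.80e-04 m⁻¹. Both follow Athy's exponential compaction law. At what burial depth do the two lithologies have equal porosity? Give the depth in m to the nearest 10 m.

510 m

Working in km (1 km = 1000 m; β in km⁻¹ = β in m⁻¹ × 1000):
Set phi₀ₐ e^(−βₐZ) = phi₀ᵦ e^(−βᵦZ) ⇒ ln(phi₀ₐ/phi₀ᵦ) = (βₐ − βᵦ)·Z
Z = ln(0.6/0.57) / (0.48 − 0.38) = 0.0513 / 0.1 = 0.513 km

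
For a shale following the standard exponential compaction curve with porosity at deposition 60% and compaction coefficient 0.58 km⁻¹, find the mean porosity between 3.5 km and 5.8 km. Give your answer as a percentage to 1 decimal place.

4.4%

⟨phi⟩ = (1/(z₂−z₁)) ∫ phi₀ e^(−kz) dz = phi₀·(e^(−k·z₁) − e^(−k·z₂)) / (k·(z₂−z₁))
e^(−0.58×3.5) = 0.1313; e^(−0.58×5.8) = 0.0346
⟨phi⟩ = 0.6 × (0.1313 − 0.0346) / (0.58 × 2.3) = 0.6 × 0.0725 = 0.0435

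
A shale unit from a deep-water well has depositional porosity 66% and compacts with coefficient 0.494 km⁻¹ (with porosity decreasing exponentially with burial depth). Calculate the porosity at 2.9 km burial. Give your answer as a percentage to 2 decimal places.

15.75%

n = n₀·exp(−β·d) = 0.66 × exp(−0.494 × 2.9) = 0.66 × exp(−1.433)
  = 0.66 × 0.2387 = 0.1575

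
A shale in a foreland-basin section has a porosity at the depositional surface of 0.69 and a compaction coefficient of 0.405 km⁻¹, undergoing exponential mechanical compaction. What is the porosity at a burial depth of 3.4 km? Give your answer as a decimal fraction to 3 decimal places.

0.174

n = n₀·exp(−c·d) = 0.69 × exp(−0.405 × 3.4) = 0.69 × exp(−1.377)
  = 0.69 × 0.2523 = 0.1741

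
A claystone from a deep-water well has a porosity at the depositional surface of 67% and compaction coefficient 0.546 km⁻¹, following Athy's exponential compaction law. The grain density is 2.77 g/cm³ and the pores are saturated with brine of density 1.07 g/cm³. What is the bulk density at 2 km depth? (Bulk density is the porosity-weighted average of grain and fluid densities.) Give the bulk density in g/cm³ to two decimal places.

Porosity at depth: φ = 0.67·exp(−0.546×2) = 0.67×0.3355 = 0.2248
Bulk density: ρ_b = (1−φ)ρ_g + φ·ρ_f = 0.7752×2.77 + 0.2248×1.07
       = 2.147 + 0.241 = 2.388 g/cm³

2.39 g/cm³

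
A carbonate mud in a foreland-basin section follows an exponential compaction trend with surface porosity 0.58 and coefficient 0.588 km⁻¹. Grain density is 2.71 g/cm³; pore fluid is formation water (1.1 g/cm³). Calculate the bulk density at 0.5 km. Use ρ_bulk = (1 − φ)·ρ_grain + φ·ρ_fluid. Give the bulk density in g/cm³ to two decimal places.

2.01 g/cm³

Porosity at depth: phi = 0.58·exp(−0.588×0.5) = 0.58×0.7453 = 0.4323
Bulk density: ρ_b = (1−phi)ρ_g + phi·ρ_f = 0.5677×2.71 + 0.4323×1.1
       = 1.539 + 0.475 = 2.014 g/cm³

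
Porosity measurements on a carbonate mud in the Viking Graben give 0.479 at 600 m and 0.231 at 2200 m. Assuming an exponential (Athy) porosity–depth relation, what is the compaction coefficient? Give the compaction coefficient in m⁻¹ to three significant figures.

Working in km (1 km = 1000 m; k in km⁻¹ = k in m⁻¹ × 1000):
Athy: n(z) = n₀ e^(−kz) ⇒ n₁/n₂ = e^{k(z₂−z₁)} ⇒ k = ln(n₁/n₂)/(z₂−z₁)
k = ln(0.479/0.231) / (2.2 − 0.6) = ln(2.074) / 1.6 = 0.7293 / 1.6 = 0.4558 km⁻¹

0.000456 m⁻¹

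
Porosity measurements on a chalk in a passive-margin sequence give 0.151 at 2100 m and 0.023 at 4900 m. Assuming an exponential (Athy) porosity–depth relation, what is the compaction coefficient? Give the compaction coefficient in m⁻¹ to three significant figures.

Working in km (1 km = 1000 m; β in km⁻¹ = β in m⁻¹ × 1000):
Athy: φ(Z) = φ₀ e^(−βZ) ⇒ φ₁/φ₂ = e^{β(Z₂−Z₁)} ⇒ β = ln(φ₁/φ₂)/(Z₂−Z₁)
β = ln(0.151/0.023) / (4.9 − 2.1) = ln(6.565) / 2.8 = 1.8818 / 2.8 = 0.6721 km⁻¹

0.000672 m⁻¹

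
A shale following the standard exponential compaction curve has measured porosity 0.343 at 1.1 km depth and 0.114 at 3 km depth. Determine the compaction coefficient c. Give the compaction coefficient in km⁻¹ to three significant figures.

Athy: φ(Z) = φ₀ e^(−cZ) ⇒ φ₁/φ₂ = e^{c(Z₂−Z₁)} ⇒ c = ln(φ₁/φ₂)/(Z₂−Z₁)
c = ln(0.343/0.114) / (3 − 1.1) = ln(3.009) / 1.9 = 1.1015 / 1.9 = 0.5798 km⁻¹

0.580 km⁻¹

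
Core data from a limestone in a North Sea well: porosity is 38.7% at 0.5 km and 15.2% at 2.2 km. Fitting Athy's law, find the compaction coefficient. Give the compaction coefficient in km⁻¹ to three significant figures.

0.550 km⁻¹

Athy: phi(Z) = phi₀ e^(−cZ) ⇒ phi₁/phi₂ = e^{c(Z₂−Z₁)} ⇒ c = ln(phi₁/phi₂)/(Z₂−Z₁)
c = ln(0.387/0.152) / (2.2 − 0.5) = ln(2.546) / 1.7 = 0.9345 / 1.7 = 0.5497 km⁻¹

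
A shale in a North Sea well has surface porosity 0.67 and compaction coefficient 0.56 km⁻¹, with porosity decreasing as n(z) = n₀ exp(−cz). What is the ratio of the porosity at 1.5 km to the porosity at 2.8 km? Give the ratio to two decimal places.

2.07

n(z₁)/n(z₂) = e^(−c·z₁)/e^(−c·z₂) = e^{c(z₂−z₁)}
= exp(0.56 × 1.3) = exp(0.728) = 2.0709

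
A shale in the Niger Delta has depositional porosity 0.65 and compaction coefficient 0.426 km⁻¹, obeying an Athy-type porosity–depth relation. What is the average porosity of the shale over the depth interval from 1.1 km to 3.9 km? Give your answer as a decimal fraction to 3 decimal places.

⟨φ⟩ = (1/(d₂−d₁)) ∫ φ₀ e^(−kd) dd = φ₀·(e^(−k·d₁) − e^(−k·d₂)) / (k·(d₂−d₁))
e^(−0.426×1.1) = 0.6259; e^(−0.426×3.9) = 0.1899
⟨φ⟩ = 0.65 × (0.6259 − 0.1899) / (0.426 × 2.8) = 0.65 × 0.3655 = 0.2376

0.238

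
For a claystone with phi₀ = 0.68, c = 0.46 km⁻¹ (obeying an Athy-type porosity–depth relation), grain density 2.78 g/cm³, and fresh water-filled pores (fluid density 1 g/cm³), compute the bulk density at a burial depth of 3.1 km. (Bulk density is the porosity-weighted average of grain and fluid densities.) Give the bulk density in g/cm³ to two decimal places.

Porosity at depth: phi = 0.68·exp(−0.46×3.1) = 0.68×0.2403 = 0.1634
Bulk density: ρ_b = (1−phi)ρ_g + phi·ρ_f = 0.8366×2.78 + 0.1634×1
       = 2.326 + 0.163 = 2.489 g/cm³

2.49 g/cm³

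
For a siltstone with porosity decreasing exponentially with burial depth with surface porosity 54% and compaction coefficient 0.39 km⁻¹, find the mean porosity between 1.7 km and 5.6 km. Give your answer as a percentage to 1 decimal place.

14.3%

⟨n⟩ = (1/(z₂−z₁)) ∫ n₀ e^(−kz) dz = n₀·(e^(−k·z₁) − e^(−k·z₂)) / (k·(z₂−z₁))
e^(−0.39×1.7) = 0.5153; e^(−0.39×5.6) = 0.1126
⟨n⟩ = 0.54 × (0.5153 − 0.1126) / (0.39 × 3.9) = 0.54 × 0.2648 = 0.1430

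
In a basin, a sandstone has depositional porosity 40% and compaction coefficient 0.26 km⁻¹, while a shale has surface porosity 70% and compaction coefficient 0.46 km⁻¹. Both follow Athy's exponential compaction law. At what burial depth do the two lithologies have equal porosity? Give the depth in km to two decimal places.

2.80 km

Set phi₀ₐ e^(−βₐz) = phi₀ᵦ e^(−βᵦz) ⇒ ln(phi₀ₐ/phi₀ᵦ) = (βₐ − βᵦ)·z
z = ln(0.4/0.7) / (0.26 − 0.46) = -0.5596 / -0.2 = 2.798 km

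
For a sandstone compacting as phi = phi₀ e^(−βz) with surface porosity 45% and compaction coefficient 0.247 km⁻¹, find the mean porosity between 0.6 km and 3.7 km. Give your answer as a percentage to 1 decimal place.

⟨phi⟩ = (1/(z₂−z₁)) ∫ phi₀ e^(−βz) dz = phi₀·(e^(−β·z₁) − e^(−β·z₂)) / (β·(z₂−z₁))
e^(−0.247×0.6) = 0.8623; e^(−0.247×3.7) = 0.4010
⟨phi⟩ = 0.45 × (0.8623 − 0.4010) / (0.247 × 3.1) = 0.45 × 0.6025 = 0.2711

27.1%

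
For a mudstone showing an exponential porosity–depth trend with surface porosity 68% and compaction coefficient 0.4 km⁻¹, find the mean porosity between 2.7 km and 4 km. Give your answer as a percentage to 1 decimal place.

⟨φ⟩ = (1/(Z₂−Z₁)) ∫ φ₀ e^(−kZ) dZ = φ₀·(e^(−k·Z₁) − e^(−k·Z₂)) / (k·(Z₂−Z₁))
e^(−0.4×2.7) = 0.3396; e^(−0.4×4) = 0.2019
⟨φ⟩ = 0.68 × (0.3396 − 0.2019) / (0.4 × 1.3) = 0.68 × 0.2648 = 0.1801

18.0%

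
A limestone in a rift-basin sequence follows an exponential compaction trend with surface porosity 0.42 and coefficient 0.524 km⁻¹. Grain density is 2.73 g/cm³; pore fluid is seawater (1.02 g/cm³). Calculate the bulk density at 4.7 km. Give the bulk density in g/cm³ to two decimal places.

Porosity at depth: n = 0.42·exp(−0.524×4.7) = 0.42×0.0852 = 0.0358
Bulk density: ρ_b = (1−n)ρ_g + n·ρ_f = 0.9642×2.73 + 0.0358×1.02
       = 2.632 + 0.036 = 2.669 g/cm³

2.67 g/cm³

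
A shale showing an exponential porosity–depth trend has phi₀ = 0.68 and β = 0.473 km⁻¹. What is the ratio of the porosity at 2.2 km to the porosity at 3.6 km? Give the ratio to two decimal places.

1.94

phi(Z₁)/phi(Z₂) = e^(−β·Z₁)/e^(−β·Z₂) = e^{β(Z₂−Z₁)}
= exp(0.473 × 1.4) = exp(0.6622) = 1.9391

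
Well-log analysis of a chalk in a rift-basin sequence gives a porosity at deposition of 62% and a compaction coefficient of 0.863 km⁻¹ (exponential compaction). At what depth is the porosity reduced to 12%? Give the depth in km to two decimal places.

Invert Athy's law: z = ln(phi₀/phi) / β
z = ln(0.62/0.12) / 0.863 = ln(5.167) / 0.863 = 1.6422 / 0.863 = 1.903 km

1.90 km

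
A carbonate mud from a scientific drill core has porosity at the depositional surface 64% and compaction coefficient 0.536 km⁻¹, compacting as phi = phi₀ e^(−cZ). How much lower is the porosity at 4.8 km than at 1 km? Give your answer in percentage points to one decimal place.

32.6 percentage points

phi(1) = 0.64·e^(−0.536×1) = 0.3745
phi(4.8) = 0.64·e^(−0.536×4.8) = 0.0488
Δphi = 0.3745 − 0.0488 = 0.3256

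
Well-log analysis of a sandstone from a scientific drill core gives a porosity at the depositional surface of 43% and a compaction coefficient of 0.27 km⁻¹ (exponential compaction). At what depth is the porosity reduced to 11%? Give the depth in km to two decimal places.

5.05 km

Invert Athy's law: z = ln(phi₀/phi) / c
z = ln(0.43/0.11) / 0.27 = ln(3.909) / 0.27 = 1.3633 / 0.27 = 5.049 km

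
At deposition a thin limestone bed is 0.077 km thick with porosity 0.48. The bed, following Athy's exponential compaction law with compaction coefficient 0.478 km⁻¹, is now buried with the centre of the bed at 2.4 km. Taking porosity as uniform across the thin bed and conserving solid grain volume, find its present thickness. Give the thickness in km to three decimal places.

0.047 km

Porosity at 2.4 km: phi = 0.48·exp(−0.478×2.4) = 0.1524
Solid-volume conservation: h(1−phi) = h₀(1−phi₀) ⇒ h = h₀·(1−phi₀)/(1−phi)
h = 0.077 × (1 − 0.48)/(1 − 0.1524) = 0.077 × 0.6135 = 0.0472 km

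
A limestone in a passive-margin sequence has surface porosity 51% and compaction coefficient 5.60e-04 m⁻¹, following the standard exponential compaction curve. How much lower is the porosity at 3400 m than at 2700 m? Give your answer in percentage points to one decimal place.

3.6 percentage points

Working in km (1 km = 1000 m; k in km⁻¹ = k in m⁻¹ × 1000):
φ(2.7) = 0.51·e^(−0.56×2.7) = 0.1124
φ(3.4) = 0.51·e^(−0.56×3.4) = 0.0760
Δφ = 0.1124 − 0.0760 = 0.0365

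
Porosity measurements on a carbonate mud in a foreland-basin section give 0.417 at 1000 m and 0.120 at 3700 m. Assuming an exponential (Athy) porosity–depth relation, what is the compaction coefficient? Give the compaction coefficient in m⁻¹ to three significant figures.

0.000461 m⁻¹

Working in km (1 km = 1000 m; k in km⁻¹ = k in m⁻¹ × 1000):
Athy: n(Z) = n₀ e^(−kZ) ⇒ n₁/n₂ = e^{k(Z₂−Z₁)} ⇒ k = ln(n₁/n₂)/(Z₂−Z₁)
k = ln(0.417/0.12) / (3.7 − 1) = ln(3.475) / 2.7 = 1.2456 / 2.7 = 0.4613 km⁻¹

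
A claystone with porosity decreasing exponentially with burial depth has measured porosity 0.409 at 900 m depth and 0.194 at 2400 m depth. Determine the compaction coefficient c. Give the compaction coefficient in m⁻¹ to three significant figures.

Working in km (1 km = 1000 m; c in km⁻¹ = c in m⁻¹ × 1000):
Athy: n(z) = n₀ e^(−cz) ⇒ n₁/n₂ = e^{c(z₂−z₁)} ⇒ c = ln(n₁/n₂)/(z₂−z₁)
c = ln(0.409/0.194) / (2.4 − 0.9) = ln(2.108) / 1.5 = 0.7459 / 1.5 = 0.4972 km⁻¹

0.000497 m⁻¹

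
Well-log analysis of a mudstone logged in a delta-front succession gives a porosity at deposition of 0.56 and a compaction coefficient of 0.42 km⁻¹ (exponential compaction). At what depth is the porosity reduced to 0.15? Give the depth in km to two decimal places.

Invert Athy's law: Z = ln(n₀/n) / β
Z = ln(0.56/0.15) / 0.42 = ln(3.733) / 0.42 = 1.3173 / 0.42 = 3.136 km

3.14 km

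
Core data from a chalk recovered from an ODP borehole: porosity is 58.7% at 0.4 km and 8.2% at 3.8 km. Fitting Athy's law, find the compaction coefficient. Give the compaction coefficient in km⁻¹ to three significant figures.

0.579 km⁻¹

Athy: n(d) = n₀ e^(−kd) ⇒ n₁/n₂ = e^{k(d₂−d₁)} ⇒ k = ln(n₁/n₂)/(d₂−d₁)
k = ln(0.587/0.082) / (3.8 − 0.4) = ln(7.159) / 3.4 = 1.9683 / 3.4 = 0.5789 km⁻¹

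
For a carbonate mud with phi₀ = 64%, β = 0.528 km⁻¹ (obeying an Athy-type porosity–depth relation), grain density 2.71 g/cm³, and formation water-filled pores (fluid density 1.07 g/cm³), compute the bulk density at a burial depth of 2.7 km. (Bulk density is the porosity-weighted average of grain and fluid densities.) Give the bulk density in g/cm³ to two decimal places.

2.46 g/cm³

Porosity at depth: phi = 0.64·exp(−0.528×2.7) = 0.64×0.2404 = 0.1538
Bulk density: ρ_b = (1−phi)ρ_g + phi·ρ_f = 0.8462×2.71 + 0.1538×1.07
       = 2.293 + 0.165 = 2.458 g/cm³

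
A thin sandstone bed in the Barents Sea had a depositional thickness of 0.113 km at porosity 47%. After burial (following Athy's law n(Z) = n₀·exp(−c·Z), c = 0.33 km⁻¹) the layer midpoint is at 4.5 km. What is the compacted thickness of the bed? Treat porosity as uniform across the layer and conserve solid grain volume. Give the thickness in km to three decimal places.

0.067 km

Porosity at 4.5 km: n = 0.47·exp(−0.33×4.5) = 0.1065
Solid-volume conservation: h(1−n) = h₀(1−n₀) ⇒ h = h₀·(1−n₀)/(1−n)
h = 0.113 × (1 − 0.47)/(1 − 0.1065) = 0.113 × 0.5931 = 0.0670 km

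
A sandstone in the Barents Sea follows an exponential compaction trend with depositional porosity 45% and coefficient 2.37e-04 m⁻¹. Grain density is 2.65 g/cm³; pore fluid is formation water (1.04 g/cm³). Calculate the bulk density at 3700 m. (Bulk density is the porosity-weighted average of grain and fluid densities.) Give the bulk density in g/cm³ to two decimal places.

Working in km (1 km = 1000 m; k in km⁻¹ = k in m⁻¹ × 1000):
Porosity at depth: phi = 0.45·exp(−0.237×3.7) = 0.45×0.4161 = 0.1872
Bulk density: ρ_b = (1−phi)ρ_g + phi·ρ_f = 0.8128×2.65 + 0.1872×1.04
       = 2.154 + 0.195 = 2.349 g/cm³

2.35 g/cm³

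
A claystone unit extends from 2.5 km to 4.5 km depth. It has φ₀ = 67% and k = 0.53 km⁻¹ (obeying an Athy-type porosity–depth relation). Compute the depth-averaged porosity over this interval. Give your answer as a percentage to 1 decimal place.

⟨φ⟩ = (1/(d₂−d₁)) ∫ φ₀ e^(−kd) dd = φ₀·(e^(−k·d₁) − e^(−k·d₂)) / (k·(d₂−d₁))
e^(−0.53×2.5) = 0.2658; e^(−0.53×4.5) = 0.0921
⟨φ⟩ = 0.67 × (0.2658 − 0.0921) / (0.53 × 2) = 0.67 × 0.1639 = 0.1098

11.0%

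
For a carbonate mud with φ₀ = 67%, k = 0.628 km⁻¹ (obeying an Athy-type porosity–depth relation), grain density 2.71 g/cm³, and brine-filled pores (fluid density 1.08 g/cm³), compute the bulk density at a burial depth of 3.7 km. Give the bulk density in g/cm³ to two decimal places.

2.60 g/cm³

Porosity at depth: φ = 0.67·exp(−0.628×3.7) = 0.67×0.0979 = 0.0656
Bulk density: ρ_b = (1−φ)ρ_g + φ·ρ_f = 0.9344×2.71 + 0.0656×1.08
       = 2.532 + 0.071 = 2.603 g/cm³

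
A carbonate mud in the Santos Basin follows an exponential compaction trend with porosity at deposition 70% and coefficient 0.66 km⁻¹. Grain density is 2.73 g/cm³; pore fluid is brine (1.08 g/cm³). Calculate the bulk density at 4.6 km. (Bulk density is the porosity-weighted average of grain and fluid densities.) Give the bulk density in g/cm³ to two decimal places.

2.67 g/cm³

Porosity at depth: phi = 0.7·exp(−0.66×4.6) = 0.7×0.0480 = 0.0336
Bulk density: ρ_b = (1−phi)ρ_g + phi·ρ_f = 0.9664×2.73 + 0.0336×1.08
       = 2.638 + 0.036 = 2.675 g/cm³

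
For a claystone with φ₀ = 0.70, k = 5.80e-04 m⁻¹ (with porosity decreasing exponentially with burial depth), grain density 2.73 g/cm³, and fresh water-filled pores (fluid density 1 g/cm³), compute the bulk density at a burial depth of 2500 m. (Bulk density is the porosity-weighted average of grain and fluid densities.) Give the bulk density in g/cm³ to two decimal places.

2.45 g/cm³

Working in km (1 km = 1000 m; k in km⁻¹ = k in m⁻¹ × 1000):
Porosity at depth: φ = 0.7·exp(−0.58×2.5) = 0.7×0.2346 = 0.1642
Bulk density: ρ_b = (1−φ)ρ_g + φ·ρ_f = 0.8358×2.73 + 0.1642×1
       = 2.282 + 0.164 = 2.446 g/cm³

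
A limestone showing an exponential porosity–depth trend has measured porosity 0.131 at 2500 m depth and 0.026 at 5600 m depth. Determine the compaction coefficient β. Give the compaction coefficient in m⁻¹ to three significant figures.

Working in km (1 km = 1000 m; β in km⁻¹ = β in m⁻¹ × 1000):
Athy: phi(Z) = phi₀ e^(−βZ) ⇒ phi₁/phi₂ = e^{β(Z₂−Z₁)} ⇒ β = ln(phi₁/phi₂)/(Z₂−Z₁)
β = ln(0.131/0.026) / (5.6 − 2.5) = ln(5.038) / 3.1 = 1.6171 / 3.1 = 0.5216 km⁻¹

0.000522 m⁻¹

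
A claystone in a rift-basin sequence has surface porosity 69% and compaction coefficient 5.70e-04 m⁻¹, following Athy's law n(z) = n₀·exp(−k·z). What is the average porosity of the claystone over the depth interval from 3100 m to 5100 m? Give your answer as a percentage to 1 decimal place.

7.0%

Working in km (1 km = 1000 m; k in km⁻¹ = k in m⁻¹ × 1000):
⟨n⟩ = (1/(z₂−z₁)) ∫ n₀ e^(−kz) dz = n₀·(e^(−k·z₁) − e^(−k·z₂)) / (k·(z₂−z₁))
e^(−0.57×3.1) = 0.1708; e^(−0.57×5.1) = 0.0546
⟨n⟩ = 0.69 × (0.1708 − 0.0546) / (0.57 × 2) = 0.69 × 0.1019 = 0.0703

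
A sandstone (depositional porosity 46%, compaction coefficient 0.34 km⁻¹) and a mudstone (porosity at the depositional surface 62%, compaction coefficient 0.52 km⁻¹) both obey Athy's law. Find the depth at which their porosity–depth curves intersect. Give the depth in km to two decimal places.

1.66 km

Set n₀ₐ e^(−cₐZ) = n₀ᵦ e^(−cᵦZ) ⇒ ln(n₀ₐ/n₀ᵦ) = (cₐ − cᵦ)·Z
Z = ln(0.46/0.62) / (0.34 − 0.52) = -0.2985 / -0.18 = 1.658 km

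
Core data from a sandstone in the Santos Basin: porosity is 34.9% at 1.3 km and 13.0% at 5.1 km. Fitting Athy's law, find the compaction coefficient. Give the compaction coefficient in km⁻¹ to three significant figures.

Athy: φ(Z) = φ₀ e^(−cZ) ⇒ φ₁/φ₂ = e^{c(Z₂−Z₁)} ⇒ c = ln(φ₁/φ₂)/(Z₂−Z₁)
c = ln(0.349/0.13) / (5.1 − 1.3) = ln(2.685) / 3.8 = 0.9875 / 3.8 = 0.2599 km⁻¹

0.260 km⁻¹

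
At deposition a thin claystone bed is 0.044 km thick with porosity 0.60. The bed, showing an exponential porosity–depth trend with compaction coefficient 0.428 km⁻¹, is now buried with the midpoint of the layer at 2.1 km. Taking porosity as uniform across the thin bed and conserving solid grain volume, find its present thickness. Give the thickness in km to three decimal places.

0.023 km

Porosity at 2.1 km: phi = 0.6·exp(−0.428×2.1) = 0.2442
Solid-volume conservation: h(1−phi) = h₀(1−phi₀) ⇒ h = h₀·(1−phi₀)/(1−phi)
h = 0.044 × (1 − 0.6)/(1 − 0.2442) = 0.044 × 0.5293 = 0.0233 km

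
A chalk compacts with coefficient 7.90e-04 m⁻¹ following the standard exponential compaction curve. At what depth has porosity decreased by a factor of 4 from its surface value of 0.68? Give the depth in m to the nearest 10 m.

1750 m

Working in km (1 km = 1000 m; k in km⁻¹ = k in m⁻¹ × 1000):
n/n₀ = 1/4 ⇒ exp(−k·Z) = 1/4 ⇒ Z = ln(4) / k
Z = 1.3863 / 0.79 = 1.755 km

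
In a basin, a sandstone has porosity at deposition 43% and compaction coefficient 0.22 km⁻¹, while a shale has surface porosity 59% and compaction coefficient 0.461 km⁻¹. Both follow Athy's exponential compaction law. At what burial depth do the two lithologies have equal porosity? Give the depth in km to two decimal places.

1.31 km

Set φ₀ₐ e^(−kₐd) = φ₀ᵦ e^(−kᵦd) ⇒ ln(φ₀ₐ/φ₀ᵦ) = (kₐ − kᵦ)·d
d = ln(0.43/0.59) / (0.22 − 0.461) = -0.3163 / -0.241 = 1.313 km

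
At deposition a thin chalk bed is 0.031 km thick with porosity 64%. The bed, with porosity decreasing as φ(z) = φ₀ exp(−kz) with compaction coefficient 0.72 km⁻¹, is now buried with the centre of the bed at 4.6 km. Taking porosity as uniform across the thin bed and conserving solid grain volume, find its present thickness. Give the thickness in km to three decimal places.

Porosity at 4.6 km: φ = 0.64·exp(−0.72×4.6) = 0.0233
Solid-volume conservation: h(1−φ) = h₀(1−φ₀) ⇒ h = h₀·(1−φ₀)/(1−φ)
h = 0.031 × (1 − 0.64)/(1 − 0.0233) = 0.031 × 0.3686 = 0.0114 km

0.011 km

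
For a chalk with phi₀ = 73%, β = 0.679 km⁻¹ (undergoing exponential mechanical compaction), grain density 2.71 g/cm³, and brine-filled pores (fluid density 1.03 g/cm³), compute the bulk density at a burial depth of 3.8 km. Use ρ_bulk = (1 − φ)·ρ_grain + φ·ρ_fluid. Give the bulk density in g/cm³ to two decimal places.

2.62 g/cm³

Porosity at depth: phi = 0.73·exp(−0.679×3.8) = 0.73×0.0758 = 0.0553
Bulk density: ρ_b = (1−phi)ρ_g + phi·ρ_f = 0.9447×2.71 + 0.0553×1.03
       = 2.560 + 0.057 = 2.617 g/cm³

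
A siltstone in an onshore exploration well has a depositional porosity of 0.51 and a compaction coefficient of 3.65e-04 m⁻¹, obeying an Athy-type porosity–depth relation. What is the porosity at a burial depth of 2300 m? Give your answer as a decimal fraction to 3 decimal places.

0.220

Working in km (1 km = 1000 m; β in km⁻¹ = β in m⁻¹ × 1000):
φ = φ₀·exp(−β·z) = 0.51 × exp(−0.365 × 2.3) = 0.51 × exp(−0.8395)
  = 0.51 × 0.4319 = 0.2203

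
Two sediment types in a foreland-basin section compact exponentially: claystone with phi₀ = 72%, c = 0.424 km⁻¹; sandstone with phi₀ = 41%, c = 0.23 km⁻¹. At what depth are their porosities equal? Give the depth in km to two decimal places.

2.90 km

Set phi₀ₐ e^(−cₐZ) = phi₀ᵦ e^(−cᵦZ) ⇒ ln(phi₀ₐ/phi₀ᵦ) = (cₐ − cᵦ)·Z
Z = ln(0.72/0.41) / (0.424 − 0.23) = 0.5631 / 0.194 = 2.903 km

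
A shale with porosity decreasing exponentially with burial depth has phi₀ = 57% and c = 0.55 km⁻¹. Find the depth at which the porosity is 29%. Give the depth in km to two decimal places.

Invert Athy's law: z = ln(phi₀/phi) / c
z = ln(0.57/0.29) / 0.55 = ln(1.966) / 0.55 = 0.6758 / 0.55 = 1.229 km

1.23 km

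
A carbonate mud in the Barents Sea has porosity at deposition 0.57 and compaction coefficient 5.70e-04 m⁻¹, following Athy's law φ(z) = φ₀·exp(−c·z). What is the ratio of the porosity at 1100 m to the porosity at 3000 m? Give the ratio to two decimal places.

2.95

Working in km (1 km = 1000 m; c in km⁻¹ = c in m⁻¹ × 1000):
φ(z₁)/φ(z₂) = e^(−c·z₁)/e^(−c·z₂) = e^{c(z₂−z₁)}
= exp(0.57 × 1.9) = exp(1.083) = 2.9535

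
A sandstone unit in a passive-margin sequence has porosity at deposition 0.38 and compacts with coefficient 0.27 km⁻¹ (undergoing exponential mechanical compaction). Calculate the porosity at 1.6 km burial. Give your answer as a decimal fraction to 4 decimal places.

φ = φ₀·exp(−k·d) = 0.38 × exp(−0.27 × 1.6) = 0.38 × exp(−0.432)
  = 0.38 × 0.6492 = 0.2467

0.2467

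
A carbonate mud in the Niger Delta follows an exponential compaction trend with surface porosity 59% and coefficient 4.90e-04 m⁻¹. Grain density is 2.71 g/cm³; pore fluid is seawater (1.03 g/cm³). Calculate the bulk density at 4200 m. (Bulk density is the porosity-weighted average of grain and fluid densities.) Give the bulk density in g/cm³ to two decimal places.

Working in km (1 km = 1000 m; c in km⁻¹ = c in m⁻¹ × 1000):
Porosity at depth: n = 0.59·exp(−0.49×4.2) = 0.59×0.1277 = 0.0753
Bulk density: ρ_b = (1−n)ρ_g + n·ρ_f = 0.9247×2.71 + 0.0753×1.03
       = 2.506 + 0.078 = 2.583 g/cm³

2.58 g/cm³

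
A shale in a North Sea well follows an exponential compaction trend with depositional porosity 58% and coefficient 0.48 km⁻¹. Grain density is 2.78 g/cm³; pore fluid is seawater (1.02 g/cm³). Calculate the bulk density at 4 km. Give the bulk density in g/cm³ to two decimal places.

2.63 g/cm³

Porosity at depth: phi = 0.58·exp(−0.48×4) = 0.58×0.1466 = 0.0850
Bulk density: ρ_b = (1−phi)ρ_g + phi·ρ_f = 0.9150×2.78 + 0.0850×1.02
       = 2.544 + 0.087 = 2.630 g/cm³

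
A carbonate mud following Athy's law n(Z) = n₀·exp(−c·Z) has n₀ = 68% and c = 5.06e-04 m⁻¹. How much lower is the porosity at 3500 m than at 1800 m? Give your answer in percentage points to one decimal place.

Working in km (1 km = 1000 m; c in km⁻¹ = c in m⁻¹ × 1000):
n(1.8) = 0.68·e^(−0.506×1.8) = 0.2735
n(3.5) = 0.68·e^(−0.506×3.5) = 0.1157
Δn = 0.2735 − 0.1157 = 0.1578

15.8 percentage points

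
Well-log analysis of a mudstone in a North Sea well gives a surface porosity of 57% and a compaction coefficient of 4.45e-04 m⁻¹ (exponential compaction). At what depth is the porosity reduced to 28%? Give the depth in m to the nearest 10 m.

Working in km (1 km = 1000 m; c in km⁻¹ = c in m⁻¹ × 1000):
Invert Athy's law: d = ln(φ₀/φ) / c
d = ln(0.57/0.28) / 0.445 = ln(2.036) / 0.445 = 0.7108 / 0.445 = 1.597 km

1600 m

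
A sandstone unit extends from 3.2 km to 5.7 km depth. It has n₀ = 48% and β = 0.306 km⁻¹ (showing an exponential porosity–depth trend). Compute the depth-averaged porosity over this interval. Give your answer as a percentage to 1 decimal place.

⟨n⟩ = (1/(d₂−d₁)) ∫ n₀ e^(−βd) dd = n₀·(e^(−β·d₁) − e^(−β·d₂)) / (β·(d₂−d₁))
e^(−0.306×3.2) = 0.3756; e^(−0.306×5.7) = 0.1748
⟨n⟩ = 0.48 × (0.3756 − 0.1748) / (0.306 × 2.5) = 0.48 × 0.2625 = 0.1260

12.6%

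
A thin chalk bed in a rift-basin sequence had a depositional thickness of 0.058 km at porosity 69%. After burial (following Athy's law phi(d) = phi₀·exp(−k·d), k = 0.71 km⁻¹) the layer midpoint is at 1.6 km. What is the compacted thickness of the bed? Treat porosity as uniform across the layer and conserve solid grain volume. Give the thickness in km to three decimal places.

Porosity at 1.6 km: phi = 0.69·exp(−0.71×1.6) = 0.2216
Solid-volume conservation: h(1−phi) = h₀(1−phi₀) ⇒ h = h₀·(1−phi₀)/(1−phi)
h = 0.058 × (1 − 0.69)/(1 − 0.2216) = 0.058 × 0.3982 = 0.0231 km

0.023 km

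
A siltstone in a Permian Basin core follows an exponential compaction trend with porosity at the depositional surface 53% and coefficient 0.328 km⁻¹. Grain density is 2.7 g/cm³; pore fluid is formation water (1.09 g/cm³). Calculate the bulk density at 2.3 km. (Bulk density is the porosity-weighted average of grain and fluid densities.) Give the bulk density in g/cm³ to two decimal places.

2.30 g/cm³

Porosity at depth: n = 0.53·exp(−0.328×2.3) = 0.53×0.4703 = 0.2493
Bulk density: ρ_b = (1−n)ρ_g + n·ρ_f = 0.7507×2.7 + 0.2493×1.09
       = 2.027 + 0.272 = 2.299 g/cm³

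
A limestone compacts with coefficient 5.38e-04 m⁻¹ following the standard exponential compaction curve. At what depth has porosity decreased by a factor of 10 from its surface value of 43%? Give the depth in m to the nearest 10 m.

4280 m

Working in km (1 km = 1000 m; β in km⁻¹ = β in m⁻¹ × 1000):
φ/φ₀ = 1/10 ⇒ exp(−β·z) = 1/10 ⇒ z = ln(10) / β
z = 2.3026 / 0.538 = 4.280 km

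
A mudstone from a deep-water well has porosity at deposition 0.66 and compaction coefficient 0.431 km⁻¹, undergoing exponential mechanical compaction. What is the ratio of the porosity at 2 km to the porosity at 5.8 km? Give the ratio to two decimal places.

5.14

φ(d₁)/φ(d₂) = e^(−c·d₁)/e^(−c·d₂) = e^{c(d₂−d₁)}
= exp(0.431 × 3.8) = exp(1.638) = 5.1438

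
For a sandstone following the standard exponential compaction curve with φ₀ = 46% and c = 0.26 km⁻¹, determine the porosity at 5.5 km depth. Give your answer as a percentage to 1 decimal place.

11.0%

φ = φ₀·exp(−c·z) = 0.46 × exp(−0.26 × 5.5) = 0.46 × exp(−1.43)
  = 0.46 × 0.2393 = 0.1101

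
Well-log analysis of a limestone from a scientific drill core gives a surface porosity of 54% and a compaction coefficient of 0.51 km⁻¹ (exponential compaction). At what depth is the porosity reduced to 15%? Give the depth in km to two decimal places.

Invert Athy's law: Z = ln(φ₀/φ) / k
Z = ln(0.54/0.15) / 0.51 = ln(3.6) / 0.51 = 1.2809 / 0.51 = 2.512 km

2.51 km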